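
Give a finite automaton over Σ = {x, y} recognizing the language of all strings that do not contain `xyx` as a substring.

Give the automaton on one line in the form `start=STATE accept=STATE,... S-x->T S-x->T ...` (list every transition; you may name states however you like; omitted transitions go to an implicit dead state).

start=q0 accept=q0,q1,q2 q0-x->q1 q0-y->q0 q1-x->q1 q1-y->q2 q2-x->q3 q2-y->q0 q3-x->q3 q3-y->q3

This is the complement of 'contains `xyx`'. Use the same substring-matching states — q0 through q3 holding how much of `xyx` has just been matched — but flip the accepting set: everything except the trap q3 accepts.
A 4-state machine:
        x   y  
>* q0   q1  q0 
 * q1   q1  q2 
 * q2   q3  q0 
   q3   q3  q3 
(> = start, * = accepting)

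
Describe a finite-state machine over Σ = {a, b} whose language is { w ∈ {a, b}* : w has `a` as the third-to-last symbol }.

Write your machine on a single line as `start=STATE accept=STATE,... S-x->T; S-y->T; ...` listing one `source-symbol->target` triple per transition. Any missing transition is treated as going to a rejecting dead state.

Because acceptance depends on a position counted from the end, the machine has to buffer the most recent 3 symbols. Make each state the string of the last up-to-3 symbols read; on input `x` shift the window left and append `x`. Accept when the buffered window has length 3 and begins with `a`.
15 states suffice.
          a    b  
>  s0     s1   s2 
   s1     s3   s4 
   s2     s5   s6 
   s3     s7   s8 
   s4     s9  s10 
   s5    s11  s12 
   s6    s13  s14 
 * s7     s7   s8 
 * s8     s9  s10 
 * s9    s11  s12 
 * s10   s13  s14 
   s11    s7   s8 
   s12    s9  s10 
   s13   s11  s12 
   s14   s13  s14 
(> = start, * = accepting)

start=s0; accept=s7,s8,s9,s10; s0-a->s1; s0-b->s2; s1-a->s3; s1-b->s4; s2-a->s5; s2-b->s6; s3-a->s7; s3-b->s8; s4-a->s9; s4-b->s10; s5-a->s11; s5-b->s12; s6-a->s13; s6-b->s14; s7-a->s7; s7-b->s8; s8-a->s9; s8-b->s10; s9-a->s11; s9-b->s12; s10-a->s13; s10-b->s14; s11-a->s7; s11-b->s8; s12-a->s9; s12-b->s10; s13-a->s11; s13-b->s12; s14-a->s13; s14-b->s14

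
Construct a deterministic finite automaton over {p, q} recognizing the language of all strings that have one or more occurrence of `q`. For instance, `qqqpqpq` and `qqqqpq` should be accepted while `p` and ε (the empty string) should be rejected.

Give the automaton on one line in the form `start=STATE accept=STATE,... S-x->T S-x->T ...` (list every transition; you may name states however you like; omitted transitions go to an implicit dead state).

start=A accept=B,C A-p->A A-q->B B-p->B B-q->C C-p->C C-q->C

Count `q`s, saturating at 2: state A means no `q` yet, B means one `q` seen, C means more than one. Each `q` increments (capped at C); other symbols loop. Accept from {B, C}.
       p  q 
>  A   A  B 
 * B   B  C 
 * C   C  C 
(> = start, * = accepting)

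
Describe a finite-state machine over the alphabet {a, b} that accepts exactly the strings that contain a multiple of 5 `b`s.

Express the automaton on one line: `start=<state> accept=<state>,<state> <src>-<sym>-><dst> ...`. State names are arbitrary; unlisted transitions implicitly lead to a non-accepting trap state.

start=s0 accept=s0 s0-a->s0 s0-b->s1 s1-a->s1 s1-b->s2 s2-a->s2 s2-b->s3 s3-a->s3 s3-b->s4 s4-a->s4 s4-b->s0

The only thing that matters is how many `b`s have appeared, reduced mod 5. Use one state per residue: s0 for 0, …, s4 for 4. Reading `b` moves to the next residue; anything else stays put. s0 is accepting.
A 5-state machine:
        a   b  
>* s0   s0  s1 
   s1   s1  s2 
   s2   s2  s3 
   s3   s3  s4 
   s4   s4  s0 
(> = start, * = accepting)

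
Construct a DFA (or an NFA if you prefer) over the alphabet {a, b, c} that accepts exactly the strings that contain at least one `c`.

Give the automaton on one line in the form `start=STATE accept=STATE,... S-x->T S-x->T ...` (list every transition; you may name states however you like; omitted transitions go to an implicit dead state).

Count `c`s, saturating at 2: state S0 means no `c` yet, S1 means one `c` seen, S2 means more than one. Each `c` increments (capped at S2); other symbols loop. Accept from {S1, S2}.
With 3 states:
        a   b   c  
>  S0   S0  S0  S1 
 * S1   S1  S1  S2 
 * S2   S2  S2  S2 
(> = start, * = accepting)

start=S0 accept=S1,S2 S0-a->S0 S0-b->S0 S0-c->S1 S1-a->S1 S1-b->S1 S1-c->S2 S2-a->S2 S2-b->S2 S2-c->S2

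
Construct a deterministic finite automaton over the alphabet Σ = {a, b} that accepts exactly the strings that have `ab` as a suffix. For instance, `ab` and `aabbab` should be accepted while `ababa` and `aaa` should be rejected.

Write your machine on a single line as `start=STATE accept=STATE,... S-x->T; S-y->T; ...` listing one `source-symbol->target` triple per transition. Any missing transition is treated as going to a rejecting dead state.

Remember how much of `ab` the current input suffix matches. State q0 means no match yet; q1 means the last symbol is `a`; q2 means the last 2 symbols are `ab`. Only q2 accepts. On a mismatch, fall back to the longest proper suffix that is still a prefix of `ab`.
3 states suffice.
        a   b  
>  q0   q1  q0 
   q1   q1  q2 
 * q2   q1  q0 
(> = start, * = accepting)

start=q0; accept=q2; q0-a->q1; q0-b->q0; q1-a->q1; q1-b->q2; q2-a->q1; q2-b->q0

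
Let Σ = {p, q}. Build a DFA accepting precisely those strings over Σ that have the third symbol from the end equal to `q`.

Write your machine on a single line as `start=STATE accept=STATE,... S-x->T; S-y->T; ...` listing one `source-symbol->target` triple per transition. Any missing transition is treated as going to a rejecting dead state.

start=A; accept=L,M,N,O; A-p->B; A-q->C; B-p->D; B-q->E; C-p->F; C-q->G; D-p->H; D-q->I; E-p->J; E-q->K; F-p->L; F-q->M; G-p->N; G-q->O; H-p->H; H-q->I; I-p->J; I-q->K; J-p->L; J-q->M; K-p->N; K-q->O; L-p->H; L-q->I; M-p->J; M-q->K; N-p->L; N-q->M; O-p->N; O-q->O

Because acceptance depends on a position counted from the end, the machine has to buffer the most recent 3 symbols. Make each state the string of the last up-to-3 symbols read; on input `x` shift the window left and append `x`. Accept when the buffered window has length 3 and begins with `q`.
A 15-state machine:
       p  q 
>  A   B  C 
   B   D  E 
   C   F  G 
   D   H  I 
   E   J  K 
   F   L  M 
   G   N  O 
   H   H  I 
   I   J  K 
   J   L  M 
   K   N  O 
 * L   H  I 
 * M   J  K 
 * N   L  M 
 * O   N  O 
(> = start, * = accepting)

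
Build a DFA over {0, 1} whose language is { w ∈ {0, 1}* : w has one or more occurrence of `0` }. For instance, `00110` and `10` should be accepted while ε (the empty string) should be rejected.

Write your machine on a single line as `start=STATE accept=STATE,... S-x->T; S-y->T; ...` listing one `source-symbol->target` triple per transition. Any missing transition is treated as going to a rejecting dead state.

start=q0; accept=q1,q2; q0-0->q1; q0-1->q0; q1-0->q2; q1-1->q1; q2-0->q2; q2-1->q2

Count `0`s, saturating at 2: state q0 means no `0` yet, q1 means one `0` seen, q2 means more than one. Each `0` increments (capped at q2); other symbols loop. Accept from {q1, q2}.
With 3 states:
        0   1  
>  q0   q1  q0 
 * q1   q2  q1 
 * q2   q2  q2 
(> = start, * = accepting)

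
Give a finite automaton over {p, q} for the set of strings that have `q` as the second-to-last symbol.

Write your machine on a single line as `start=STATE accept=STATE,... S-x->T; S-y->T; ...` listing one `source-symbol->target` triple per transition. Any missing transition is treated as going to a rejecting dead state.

start=A; accept=F,G; A-p->B; A-q->C; B-p->D; B-q->E; C-p->F; C-q->G; D-p->D; D-q->E; E-p->F; E-q->G; F-p->D; F-q->E; G-p->F; G-q->G

Because acceptance depends on a position counted from the end, the machine has to buffer the most recent 2 symbols. Make each state the string of the last up-to-2 symbols read; on input `x` shift the window left and append `x`. Accept when the buffered window has length 2 and begins with `q`.
With 7 states:
       p  q 
>  A   B  C 
   B   D  E 
   C   F  G 
   D   D  E 
   E   F  G 
 * F   D  E 
 * G   F  G 
(> = start, * = accepting)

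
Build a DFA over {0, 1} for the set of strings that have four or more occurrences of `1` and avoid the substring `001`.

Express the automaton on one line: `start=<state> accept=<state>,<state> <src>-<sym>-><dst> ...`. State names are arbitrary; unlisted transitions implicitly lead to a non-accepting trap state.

Build one automaton per condition and run them in lockstep. One (6 states) tracks the count of `1`s, saturating at 5; the other (4 states) tracks partial matches of the forbidden pattern `001`. Each combined state is a pair, one component from each; accept when both components accept.
With 23 states:
       0  1 
>  A   B  C 
   B   D  C 
   C   E  F 
   D   D  G 
   E   H  F 
   F   I  J 
   G   G  K 
   H   H  K 
   I   L  J 
   J   M  N 
   K   K  O 
   L   L  O 
   M   P  N 
 * N   Q  R 
   O   O  S 
   P   P  S 
 * Q   T  R 
 * R   U  R 
   S   S  V 
 * T   T  V 
 * U   W  R 
   V   V  V 
 * W   W  V 
(> = start, * = accepting)

start=A accept=N,Q,R,T,U,W A-0->B A-1->C B-0->D B-1->C C-0->E C-1->F D-0->D D-1->G E-0->H E-1->F F-0->I F-1->J G-0->G G-1->K H-0->H H-1->K I-0->L I-1->J J-0->M J-1->N K-0->K K-1->O L-0->L L-1->O M-0->P M-1->N N-0->Q N-1->R O-0->O O-1->S P-0->P P-1->S Q-0->T Q-1->R R-0->U R-1->R S-0->S S-1->V T-0->T T-1->V U-0->W U-1->R V-0->V V-1->V W-0->W W-1->V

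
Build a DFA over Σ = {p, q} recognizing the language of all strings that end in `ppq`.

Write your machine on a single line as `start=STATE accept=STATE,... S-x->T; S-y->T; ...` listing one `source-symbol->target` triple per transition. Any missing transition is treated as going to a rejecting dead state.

Remember how much of `ppq` the current input suffix matches. State A means no match yet; B means the last symbol is `p`; C means the last 2 symbols are `pp`; D means the last 3 symbols are `ppq`. Only D accepts. On a mismatch, fall back to the longest proper suffix that is still a prefix of `ppq`.
4 states suffice.
       p  q 
>  A   B  A 
   B   C  A 
   C   C  D 
 * D   B  A 
(> = start, * = accepting)

start=A; accept=D; A-p->B; A-q->A; B-p->C; B-q->A; C-p->C; C-q->D; D-p->B; D-q->A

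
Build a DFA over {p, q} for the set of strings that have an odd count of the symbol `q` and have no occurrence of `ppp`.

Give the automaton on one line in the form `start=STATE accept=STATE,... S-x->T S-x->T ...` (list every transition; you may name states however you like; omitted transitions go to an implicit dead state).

start=S0 accept=S2,S4,S6 S0-p->S1 S0-q->S2 S1-p->S3 S1-q->S2 S2-p->S4 S2-q->S0 S3-p->S5 S3-q->S2 S4-p->S6 S4-q->S0 S5-p->S5 S5-q->S5 S6-p->S5 S6-q->S0

Build one automaton per condition and run them in lockstep. The first has 2 states tracking the count of `q`s modulo 2; the second has 4 states tracking partial matches of the forbidden pattern `ppp`. A product state is a pair (one from each), accepting exactly when both do. Equivalent product states are then merged.
        p   q  
>  S0   S1  S2 
   S1   S3  S2 
 * S2   S4  S0 
   S3   S5  S2 
 * S4   S6  S0 
   S5   S5  S5 
 * S6   S5  S0 
(> = start, * = accepting)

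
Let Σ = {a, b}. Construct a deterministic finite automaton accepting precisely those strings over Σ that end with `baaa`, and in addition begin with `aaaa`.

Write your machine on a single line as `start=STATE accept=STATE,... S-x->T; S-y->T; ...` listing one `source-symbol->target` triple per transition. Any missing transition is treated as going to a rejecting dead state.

Handle the two conditions separately and then intersect. One (5 states) tracks how much of the suffix `baaa` has currently been matched; the other (6 states) tracks whether the input so far still matches the prefix `aaaa`. Each combined state is a pair, one component from each; accept when both components accept. Equivalent product states are then merged.
        a   b  
>  S0   S1  S2 
   S1   S3  S2 
   S2   S2  S2 
   S3   S4  S2 
   S4   S5  S2 
   S5   S5  S6 
   S6   S7  S6 
   S7   S8  S6 
   S8   S9  S6 
 * S9   S5  S6 
(> = start, * = accepting)

start=S0; accept=S9; S0-a->S1; S0-b->S2; S1-a->S3; S1-b->S2; S2-a->S2; S2-b->S2; S3-a->S4; S3-b->S2; S4-a->S5; S4-b->S2; S5-a->S5; S5-b->S6; S6-a->S7; S6-b->S6; S7-a->S8; S7-b->S6; S8-a->S9; S8-b->S6; S9-a->S5; S9-b->S6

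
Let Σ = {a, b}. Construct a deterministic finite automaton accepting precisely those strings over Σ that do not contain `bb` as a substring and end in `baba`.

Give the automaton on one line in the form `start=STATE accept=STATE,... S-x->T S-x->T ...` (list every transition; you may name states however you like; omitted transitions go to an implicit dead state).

Build one automaton per condition and run them in lockstep. One (3 states) tracks partial matches of the forbidden pattern `bb`; the other (5 states) tracks how much of the suffix `baba` has currently been matched. Each combined state is a pair, one component from each; accept when both components accept.
A 10-state machine:
        a   b  
>  q0   q0  q1 
   q1   q2  q3 
   q2   q0  q4 
   q3   q5  q3 
   q4   q6  q3 
   q5   q7  q8 
 * q6   q0  q4 
   q7   q7  q3 
   q8   q9  q3 
   q9   q7  q8 
(> = start, * = accepting)

start=q0 accept=q6 q0-a->q0 q0-b->q1 q1-a->q2 q1-b->q3 q2-a->q0 q2-b->q4 q3-a->q5 q3-b->q3 q4-a->q6 q4-b->q3 q5-a->q7 q5-b->q8 q6-a->q0 q6-b->q4 q7-a->q7 q7-b->q3 q8-a->q9 q8-b->q3 q9-a->q7 q9-b->q8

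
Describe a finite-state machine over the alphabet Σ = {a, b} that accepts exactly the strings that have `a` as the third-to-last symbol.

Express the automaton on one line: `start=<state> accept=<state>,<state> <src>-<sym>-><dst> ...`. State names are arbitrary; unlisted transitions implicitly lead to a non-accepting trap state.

start=s0 accept=s7,s8,s9,s10 s0-a->s1 s0-b->s2 s1-a->s3 s1-b->s4 s2-a->s5 s2-b->s6 s3-a->s7 s3-b->s8 s4-a->s9 s4-b->s10 s5-a->s11 s5-b->s12 s6-a->s13 s6-b->s14 s7-a->s7 s7-b->s8 s8-a->s9 s8-b->s10 s9-a->s11 s9-b->s12 s10-a->s13 s10-b->s14 s11-a->s7 s11-b->s8 s12-a->s9 s12-b->s10 s13-a->s11 s13-b->s12 s14-a->s13 s14-b->s14

A DFA must remember the last 3 symbols (since which symbol is third-to-last isn't known until the input ends). Use one state per possible window of the last ≤3 symbols; accept from those whose window starts with `a`.
With 15 states:
          a    b  
>  s0     s1   s2 
   s1     s3   s4 
   s2     s5   s6 
   s3     s7   s8 
   s4     s9  s10 
   s5    s11  s12 
   s6    s13  s14 
 * s7     s7   s8 
 * s8     s9  s10 
 * s9    s11  s12 
 * s10   s13  s14 
   s11    s7   s8 
   s12    s9  s10 
   s13   s11  s12 
   s14   s13  s14 
(> = start, * = accepting)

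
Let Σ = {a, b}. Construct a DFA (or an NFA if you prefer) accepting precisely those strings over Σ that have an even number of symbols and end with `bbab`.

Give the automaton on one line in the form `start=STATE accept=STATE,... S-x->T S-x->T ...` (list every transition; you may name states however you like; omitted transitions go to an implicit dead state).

start=S0 accept=S5 S0-a->S1 S0-b->S2 S1-a->S0 S1-b->S0 S2-a->S0 S2-b->S3 S3-a->S4 S3-b->S2 S4-a->S0 S4-b->S5 S5-a->S1 S5-b->S2

Run two small machines in parallel and take their product. One (2 states) tracks the input length modulo 2; the other (5 states) tracks how much of the suffix `bbab` has currently been matched. Each combined state is a pair, one component from each; accept when both components accept. After merging equivalent states the machine shrinks.
With 6 states:
        a   b  
>  S0   S1  S2 
   S1   S0  S0 
   S2   S0  S3 
   S3   S4  S2 
   S4   S0  S5 
 * S5   S1  S2 
(> = start, * = accepting)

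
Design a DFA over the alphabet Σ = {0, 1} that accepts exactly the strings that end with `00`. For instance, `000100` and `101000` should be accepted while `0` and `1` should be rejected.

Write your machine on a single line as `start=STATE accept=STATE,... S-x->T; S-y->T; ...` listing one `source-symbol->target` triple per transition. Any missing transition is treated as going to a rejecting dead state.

start=S0; accept=S2; S0-0->S1; S0-1->S0; S1-0->S2; S1-1->S0; S2-0->S2; S2-1->S0

Remember how much of `00` the current input suffix matches. State S0 means no match yet; S1 means the last symbol is `0`; S2 means the last 2 symbols are `00`. Only S2 accepts. On a mismatch, fall back to the longest proper suffix that is still a prefix of `00`.
With 3 states:
        0   1  
>  S0   S1  S0 
   S1   S2  S0 
 * S2   S2  S0 
(> = start, * = accepting)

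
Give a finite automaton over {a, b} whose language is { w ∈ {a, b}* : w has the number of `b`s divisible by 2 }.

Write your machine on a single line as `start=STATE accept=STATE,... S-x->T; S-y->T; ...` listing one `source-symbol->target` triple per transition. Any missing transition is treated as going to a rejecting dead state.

start=q0; accept=q0; q0-a->q0; q0-b->q1; q1-a->q1; q1-b->q0

The only thing that matters is how many `b`s have appeared, reduced mod 2. Use one state per residue: q0 for 0, …, q1 for 1. Reading `b` moves to the next residue; anything else stays put. q0 is accepting.
2 states suffice.
        a   b  
>* q0   q0  q1 
   q1   q1  q0 
(> = start, * = accepting)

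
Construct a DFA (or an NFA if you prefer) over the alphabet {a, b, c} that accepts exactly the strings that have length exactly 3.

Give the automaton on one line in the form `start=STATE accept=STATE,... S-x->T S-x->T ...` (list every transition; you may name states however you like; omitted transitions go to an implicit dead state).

start=q0 accept=q3 q0-a->q1 q0-b->q1 q0-c->q1 q1-a->q2 q1-b->q2 q1-c->q2 q2-a->q3 q2-b->q3 q2-c->q3 q3-a->q4 q3-b->q4 q3-c->q4 q4-a->q4 q4-b->q4 q4-c->q4

Count input length up to 4: every symbol moves from q0 toward q4, which means 'more than 3' and absorbs. Accept from {q3}.
5 states suffice.
        a   b   c  
>  q0   q1  q1  q1 
   q1   q2  q2  q2 
   q2   q3  q3  q3 
 * q3   q4  q4  q4 
   q4   q4  q4  q4 
(> = start, * = accepting)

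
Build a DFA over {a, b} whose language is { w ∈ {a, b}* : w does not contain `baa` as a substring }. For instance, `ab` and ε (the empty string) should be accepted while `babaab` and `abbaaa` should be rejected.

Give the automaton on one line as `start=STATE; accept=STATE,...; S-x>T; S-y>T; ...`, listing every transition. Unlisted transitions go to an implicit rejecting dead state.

Track partial matches of the forbidden pattern `baa`. State s3 is a dead state reached once `baa` has occurred; every other state accepts. s0 means no part of `baa` is currently matched.
4 states suffice.
        a   b  
>* s0   s0  s1 
 * s1   s2  s1 
 * s2   s3  s1 
   s3   s3  s3 
(> = start, * = accepting)

start=s0; accept=s0,s1,s2; s0-a>s0; s0-b>s1; s1-a>s2; s1-b>s1; s2-a>s3; s2-b>s1; s3-a>s3; s3-b>s3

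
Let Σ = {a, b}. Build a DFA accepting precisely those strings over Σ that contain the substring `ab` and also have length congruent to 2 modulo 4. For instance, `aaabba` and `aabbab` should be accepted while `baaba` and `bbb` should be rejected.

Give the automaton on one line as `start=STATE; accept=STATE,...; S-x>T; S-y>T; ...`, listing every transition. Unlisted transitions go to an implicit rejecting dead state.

start=q0; accept=q4; q0-a>q1; q0-b>q2; q1-a>q3; q1-b>q4; q2-a>q3; q2-b>q5; q3-a>q6; q3-b>q7; q4-a>q7; q4-b>q7; q5-a>q6; q5-b>q8; q6-a>q9; q6-b>q10; q7-a>q10; q7-b>q10; q8-a>q9; q8-b>q0; q9-a>q1; q9-b>q11; q10-a>q11; q10-b>q11; q11-a>q4; q11-b>q4

Run two small machines in parallel and take their product. The first has 3 states tracking whether and how much of `ab` has been seen; the second has 4 states tracking the input length modulo 4. A product state is a pair (one from each), accepting exactly when both do.
With 12 states:
          a    b  
>  q0     q1   q2 
   q1     q3   q4 
   q2     q3   q5 
   q3     q6   q7 
 * q4     q7   q7 
   q5     q6   q8 
   q6     q9  q10 
   q7    q10  q10 
   q8     q9   q0 
   q9     q1  q11 
   q10   q11  q11 
   q11    q4   q4 
(> = start, * = accepting)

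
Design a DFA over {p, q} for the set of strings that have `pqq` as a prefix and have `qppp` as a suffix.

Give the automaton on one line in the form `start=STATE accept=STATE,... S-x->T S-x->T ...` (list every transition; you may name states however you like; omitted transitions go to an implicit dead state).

Handle the two conditions separately and then intersect. One (5 states) tracks whether the input so far still matches the prefix `pqq`; the other (5 states) tracks how much of the suffix `qppp` has currently been matched. Each combined state is a pair, one component from each; accept when both components accept. Minimizing collapses redundant product states.
9 states suffice.
        p   q  
>  s0   s1  s2 
   s1   s2  s3 
   s2   s2  s2 
   s3   s2  s4 
   s4   s5  s4 
   s5   s6  s4 
   s6   s7  s4 
 * s7   s8  s4 
   s8   s8  s4 
(> = start, * = accepting)

start=s0 accept=s7 s0-p->s1 s0-q->s2 s1-p->s2 s1-q->s3 s2-p->s2 s2-q->s2 s3-p->s2 s3-q->s4 s4-p->s5 s4-q->s4 s5-p->s6 s5-q->s4 s6-p->s7 s6-q->s4 s7-p->s8 s7-q->s4 s8-p->s8 s8-q->s4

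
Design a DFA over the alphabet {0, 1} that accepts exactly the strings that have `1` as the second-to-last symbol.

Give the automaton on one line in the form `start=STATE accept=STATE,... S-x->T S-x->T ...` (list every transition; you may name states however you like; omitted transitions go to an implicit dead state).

start=q0 accept=q5,q6 q0-0->q1 q0-1->q2 q1-0->q3 q1-1->q4 q2-0->q5 q2-1->q6 q3-0->q3 q3-1->q4 q4-0->q5 q4-1->q6 q5-0->q3 q5-1->q4 q6-0->q5 q6-1->q6

A DFA must remember the last 2 symbols (since which symbol is second-to-last isn't known until the input ends). Use one state per possible window of the last ≤2 symbols; accept from those whose window starts with `1`.
With 7 states:
        0   1  
>  q0   q1  q2 
   q1   q3  q4 
   q2   q5  q6 
   q3   q3  q4 
   q4   q5  q6 
 * q5   q3  q4 
 * q6   q5  q6 
(> = start, * = accepting)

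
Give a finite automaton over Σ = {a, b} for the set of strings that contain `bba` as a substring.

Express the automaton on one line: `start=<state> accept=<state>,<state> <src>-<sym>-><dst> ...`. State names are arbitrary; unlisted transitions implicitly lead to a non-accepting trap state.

start=q0 accept=q3 q0-a->q0 q0-b->q1 q1-a->q0 q1-b->q2 q2-a->q3 q2-b->q2 q3-a->q3 q3-b->q3

Track how much of `bba` has been matched so far: state q0 is no progress, q3 is the absorbing accept state reached once `bba` has occurred. Intermediate states record partial matches; on a mismatch, fall back to the longest reusable overlap.
        a   b  
>  q0   q0  q1 
   q1   q0  q2 
   q2   q3  q2 
 * q3   q3  q3 
(> = start, * = accepting)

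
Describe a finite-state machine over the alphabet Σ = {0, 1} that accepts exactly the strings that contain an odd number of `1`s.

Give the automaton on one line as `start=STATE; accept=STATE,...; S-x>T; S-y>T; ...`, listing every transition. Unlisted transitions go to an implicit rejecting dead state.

The only thing that matters is how many `1`s have appeared, reduced mod 2. Use one state per residue: A for 0, …, B for 1. Reading `1` moves to the next residue; anything else stays put. B is accepting.
       0  1 
>  A   A  B 
 * B   B  A 
(> = start, * = accepting)

start=A; accept=B; A-0>A; A-1>B; B-0>B; B-1>A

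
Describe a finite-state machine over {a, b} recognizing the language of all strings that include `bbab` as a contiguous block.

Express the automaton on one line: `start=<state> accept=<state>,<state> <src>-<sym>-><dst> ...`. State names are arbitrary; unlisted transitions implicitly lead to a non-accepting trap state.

start=q0 accept=q4 q0-a->q0 q0-b->q1 q1-a->q0 q1-b->q2 q2-a->q3 q2-b->q2 q3-a->q0 q3-b->q4 q4-a->q4 q4-b->q4

Track how much of `bbab` has been matched so far: state q0 is no progress, q4 is the absorbing accept state reached once `bbab` has occurred. Intermediate states record partial matches; on a mismatch, fall back to the longest reusable overlap.
A 5-state machine:
        a   b  
>  q0   q0  q1 
   q1   q0  q2 
   q2   q3  q2 
   q3   q0  q4 
 * q4   q4  q4 
(> = start, * = accepting)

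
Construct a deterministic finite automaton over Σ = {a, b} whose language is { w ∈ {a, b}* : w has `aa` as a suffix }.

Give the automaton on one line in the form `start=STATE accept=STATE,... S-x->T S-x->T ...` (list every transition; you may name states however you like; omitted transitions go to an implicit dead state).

Let each state record the length of the longest suffix of the input read so far that is also a prefix of `aa`. q1 means the last symbol is `a`; q2 means the last 2 symbols are `aa`. Accept only at q2, where the string currently ends in `aa`.
        a   b  
>  q0   q1  q0 
   q1   q2  q0 
 * q2   q2  q0 
(> = start, * = accepting)

start=q0 accept=q2 q0-a->q1 q0-b->q0 q1-a->q2 q1-b->q0 q2-a->q2 q2-b->q0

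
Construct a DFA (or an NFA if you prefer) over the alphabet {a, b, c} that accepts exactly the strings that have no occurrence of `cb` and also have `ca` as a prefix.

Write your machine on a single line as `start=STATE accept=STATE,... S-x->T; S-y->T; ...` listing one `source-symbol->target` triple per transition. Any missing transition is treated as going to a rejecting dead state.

Build one automaton per condition and run them in lockstep. The first has 3 states tracking partial matches of the forbidden pattern `cb`; the second has 4 states tracking whether the input so far still matches the prefix `ca`. A product state is a pair (one from each), accepting exactly when both do. After merging equivalent states the machine shrinks.
        a   b   c  
>  s0   s1  s1  s2 
   s1   s1  s1  s1 
   s2   s3  s1  s1 
 * s3   s3  s3  s4 
 * s4   s3  s1  s4 
(> = start, * = accepting)

start=s0; accept=s3,s4; s0-a->s1; s0-b->s1; s0-c->s2; s1-a->s1; s1-b->s1; s1-c->s1; s2-a->s3; s2-b->s1; s2-c->s1; s3-a->s3; s3-b->s3; s3-c->s4; s4-a->s3; s4-b->s1; s4-c->s4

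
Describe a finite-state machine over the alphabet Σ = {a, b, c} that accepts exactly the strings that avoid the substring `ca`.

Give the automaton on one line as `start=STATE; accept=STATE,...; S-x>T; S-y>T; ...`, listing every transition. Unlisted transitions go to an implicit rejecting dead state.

start=s0; accept=s0,s1; s0-a>s0; s0-b>s0; s0-c>s1; s1-a>s2; s1-b>s0; s1-c>s1; s2-a>s2; s2-b>s2; s2-c>s2

This is the complement of 'contains `ca`'. Use the same substring-matching states — s0 through s2 holding how much of `ca` has just been matched — but flip the accepting set: everything except the trap s2 accepts.
        a   b   c  
>* s0   s0  s0  s1 
 * s1   s2  s0  s1 
   s2   s2  s2  s2 
(> = start, * = accepting)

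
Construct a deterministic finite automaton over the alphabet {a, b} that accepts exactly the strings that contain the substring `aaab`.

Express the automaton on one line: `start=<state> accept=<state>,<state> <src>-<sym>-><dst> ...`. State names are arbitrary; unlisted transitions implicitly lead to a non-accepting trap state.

start=s0 accept=s4 s0-a->s1 s0-b->s0 s1-a->s2 s1-b->s0 s2-a->s3 s2-b->s0 s3-a->s3 s3-b->s4 s4-a->s4 s4-b->s4

States s0..s3 record the length of the longest prefix of `aaab` that matches the current input suffix. Reaching s4 means `aaab` has been seen, and we stay there forever. Accept from s4.
5 states suffice.
        a   b  
>  s0   s1  s0 
   s1   s2  s0 
   s2   s3  s0 
   s3   s3  s4 
 * s4   s4  s4 
(> = start, * = accepting)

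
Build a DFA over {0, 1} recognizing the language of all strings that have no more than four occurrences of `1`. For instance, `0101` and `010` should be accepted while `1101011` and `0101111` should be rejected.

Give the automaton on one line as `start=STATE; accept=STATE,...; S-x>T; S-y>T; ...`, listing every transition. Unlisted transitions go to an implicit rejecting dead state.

Only the number of `1`s matters, and only up to 5. Make a chain q0 → q1 → q2 → q3 → q4 → q5 advanced by each `1` (with q5 absorbing); every other symbol self-loops. The accepting set is {q0, q1, q2, q3, q4}.
        0   1  
>* q0   q0  q1 
 * q1   q1  q2 
 * q2   q2  q3 
 * q3   q3  q4 
 * q4   q4  q5 
   q5   q5  q5 
(> = start, * = accepting)

start=q0; accept=q0,q1,q2,q3,q4; q0-0>q0; q0-1>q1; q1-0>q1; q1-1>q2; q2-0>q2; q2-1>q3; q3-0>q3; q3-1>q4; q4-0>q4; q4-1>q5; q5-0>q5; q5-1>q5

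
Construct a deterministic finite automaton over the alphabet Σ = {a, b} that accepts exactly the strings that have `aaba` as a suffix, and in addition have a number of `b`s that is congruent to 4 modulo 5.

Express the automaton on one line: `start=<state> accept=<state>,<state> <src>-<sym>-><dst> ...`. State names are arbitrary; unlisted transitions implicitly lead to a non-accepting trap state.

Handle the two conditions separately and then intersect. One (5 states) tracks how much of the suffix `aaba` has currently been matched; the other (5 states) tracks the count of `b`s modulo 5. Each combined state is a pair, one component from each; accept when both components accept. Equivalent product states are then merged.
With 9 states:
        a   b  
>  q0   q0  q1 
   q1   q1  q2 
   q2   q2  q3 
   q3   q4  q5 
   q4   q6  q5 
   q5   q5  q0 
   q6   q6  q7 
   q7   q8  q0 
 * q8   q5  q0 
(> = start, * = accepting)

start=q0 accept=q8 q0-a->q0 q0-b->q1 q1-a->q1 q1-b->q2 q2-a->q2 q2-b->q3 q3-a->q4 q3-b->q5 q4-a->q6 q4-b->q5 q5-a->q5 q5-b->q0 q6-a->q6 q6-b->q7 q7-a->q8 q7-b->q0 q8-a->q5 q8-b->q0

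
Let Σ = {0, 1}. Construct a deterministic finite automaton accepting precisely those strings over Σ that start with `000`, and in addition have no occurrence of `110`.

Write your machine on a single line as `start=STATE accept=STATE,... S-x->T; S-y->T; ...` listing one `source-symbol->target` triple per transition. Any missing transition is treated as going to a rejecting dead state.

start=A; accept=E,F,G; A-0->B; A-1->C; B-0->D; B-1->C; C-0->C; C-1->C; D-0->E; D-1->C; E-0->E; E-1->F; F-0->E; F-1->G; G-0->C; G-1->G

Handle the two conditions separately and then intersect. One (5 states) tracks whether the input so far still matches the prefix `000`; the other (4 states) tracks partial matches of the forbidden pattern `110`. Each combined state is a pair, one component from each; accept when both components accept. Minimizing collapses redundant product states.
7 states suffice.
       0  1 
>  A   B  C 
   B   D  C 
   C   C  C 
   D   E  C 
 * E   E  F 
 * F   E  G 
 * G   C  G 
(> = start, * = accepting)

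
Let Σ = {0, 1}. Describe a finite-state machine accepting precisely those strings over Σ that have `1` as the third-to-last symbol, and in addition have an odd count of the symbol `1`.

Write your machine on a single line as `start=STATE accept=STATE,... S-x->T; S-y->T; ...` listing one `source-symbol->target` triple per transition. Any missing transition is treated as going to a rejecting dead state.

Build one automaton per condition and run them in lockstep. The first has 15 states tracking the last 3 symbols read; the second has 2 states tracking the count of `1`s modulo 2. A product state is a pair (one from each), accepting exactly when both do. Minimizing collapses redundant product states.
       0  1 
>  A   A  B 
   B   C  D 
   C   E  F 
   D   G  H 
 * E   I  F 
   F   G  J 
   G   A  K 
 * H   L  D 
   I   I  F 
   J   L  D 
 * K   C  D 
 * L   E  F 
(> = start, * = accepting)

start=A; accept=E,H,K,L; A-0->A; A-1->B; B-0->C; B-1->D; C-0->E; C-1->F; D-0->G; D-1->H; E-0->I; E-1->F; F-0->G; F-1->J; G-0->A; G-1->K; H-0->L; H-1->D; I-0->I; I-1->F; J-0->L; J-1->D; K-0->C; K-1->D; L-0->E; L-1->F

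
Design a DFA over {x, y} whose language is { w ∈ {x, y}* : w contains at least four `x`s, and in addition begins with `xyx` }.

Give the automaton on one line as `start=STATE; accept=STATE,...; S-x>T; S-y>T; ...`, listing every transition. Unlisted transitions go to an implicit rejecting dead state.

Run two small machines in parallel and take their product. One (6 states) tracks the count of `x`s, saturating at 5; the other (5 states) tracks whether the input so far still matches the prefix `xyx`. Each combined state is a pair, one component from each; accept when both components accept. After merging equivalent states the machine shrinks.
A 7-state machine:
       x  y 
>  A   B  C 
   B   C  D 
   C   C  C 
   D   E  C 
   E   F  E 
   F   G  F 
 * G   G  G 
(> = start, * = accepting)

start=A; accept=G; A-x>B; A-y>C; B-x>C; B-y>D; C-x>C; C-y>C; D-x>E; D-y>C; E-x>F; E-y>E; F-x>G; F-y>F; G-x>G; G-y>G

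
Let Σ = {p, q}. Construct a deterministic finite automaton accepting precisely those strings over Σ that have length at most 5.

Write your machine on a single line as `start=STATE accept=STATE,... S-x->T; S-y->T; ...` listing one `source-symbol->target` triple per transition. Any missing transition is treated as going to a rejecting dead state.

start=A; accept=A,B,C,D,E,F; A-p->B; A-q->B; B-p->C; B-q->C; C-p->D; C-q->D; D-p->E; D-q->E; E-p->F; E-q->F; F-p->G; F-q->G; G-p->G; G-q->G

Count input length up to 6: every symbol moves from A toward G, which means 'more than 5' and absorbs. Accept from {A, B, C, D, E, F}.
       p  q 
>* A   B  B 
 * B   C  C 
 * C   D  D 
 * D   E  E 
 * E   F  F 
 * F   G  G 
   G   G  G 
(> = start, * = accepting)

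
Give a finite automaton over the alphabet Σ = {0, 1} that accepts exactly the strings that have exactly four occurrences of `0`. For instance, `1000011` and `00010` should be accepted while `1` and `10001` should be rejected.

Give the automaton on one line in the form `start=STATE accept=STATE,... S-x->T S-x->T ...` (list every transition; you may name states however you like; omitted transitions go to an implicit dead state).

start=S0 accept=S4 S0-0->S1 S0-1->S0 S1-0->S2 S1-1->S1 S2-0->S3 S2-1->S2 S3-0->S4 S3-1->S3 S4-0->S5 S4-1->S4 S5-0->S5 S5-1->S5

Only the number of `0`s matters, and only up to 5. Make a chain S0 → S1 → S2 → S3 → S4 → S5 advanced by each `0` (with S5 absorbing); every other symbol self-loops. The accepting set is {S4}.
A 6-state machine:
        0   1  
>  S0   S1  S0 
   S1   S2  S1 
   S2   S3  S2 
   S3   S4  S3 
 * S4   S5  S4 
   S5   S5  S5 
(> = start, * = accepting)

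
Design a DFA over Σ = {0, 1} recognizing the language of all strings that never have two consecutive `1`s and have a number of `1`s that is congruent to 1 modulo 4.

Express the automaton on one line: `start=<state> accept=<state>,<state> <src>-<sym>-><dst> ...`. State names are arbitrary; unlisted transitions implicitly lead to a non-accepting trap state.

start=q0 accept=q1,q2 q0-0->q0 q0-1->q1 q1-0->q2 q1-1->q3 q2-0->q2 q2-1->q4 q3-0->q3 q3-1->q3 q4-0->q5 q4-1->q3 q5-0->q5 q5-1->q6 q6-0->q7 q6-1->q3 q7-0->q7 q7-1->q8 q8-0->q0 q8-1->q3

Build one automaton per condition and run them in lockstep. One (3 states) tracks partial matches of the forbidden pattern `11`; the other (4 states) tracks the count of `1`s modulo 4. Each combined state is a pair, one component from each; accept when both components accept. Equivalent product states are then merged.
With 9 states:
        0   1  
>  q0   q0  q1 
 * q1   q2  q3 
 * q2   q2  q4 
   q3   q3  q3 
   q4   q5  q3 
   q5   q5  q6 
   q6   q7  q3 
   q7   q7  q8 
   q8   q0  q3 
(> = start, * = accepting)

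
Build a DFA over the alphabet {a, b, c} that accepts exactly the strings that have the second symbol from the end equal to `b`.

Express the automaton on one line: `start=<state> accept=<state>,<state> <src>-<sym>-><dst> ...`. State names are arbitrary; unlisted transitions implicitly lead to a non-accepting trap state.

start=s0 accept=s7,s8,s9 s0-a->s1 s0-b->s2 s0-c->s3 s1-a->s4 s1-b->s5 s1-c->s6 s2-a->s7 s2-b->s8 s2-c->s9 s3-a->s10 s3-b->s11 s3-c->s12 s4-a->s4 s4-b->s5 s4-c->s6 s5-a->s7 s5-b->s8 s5-c->s9 s6-a->s10 s6-b->s11 s6-c->s12 s7-a->s4 s7-b->s5 s7-c->s6 s8-a->s7 s8-b->s8 s8-c->s9 s9-a->s10 s9-b->s11 s9-c->s12 s10-a->s4 s10-b->s5 s10-c->s6 s11-a->s7 s11-b->s8 s11-c->s9 s12-a->s10 s12-b->s11 s12-c->s12

A DFA must remember the last 2 symbols (since which symbol is second-to-last isn't known until the input ends). Use one state per possible window of the last ≤2 symbols; accept from those whose window starts with `b`.
A 13-state machine:
          a    b    c  
>  s0     s1   s2   s3 
   s1     s4   s5   s6 
   s2     s7   s8   s9 
   s3    s10  s11  s12 
   s4     s4   s5   s6 
   s5     s7   s8   s9 
   s6    s10  s11  s12 
 * s7     s4   s5   s6 
 * s8     s7   s8   s9 
 * s9    s10  s11  s12 
   s10    s4   s5   s6 
   s11    s7   s8   s9 
   s12   s10  s11  s12 
(> = start, * = accepting)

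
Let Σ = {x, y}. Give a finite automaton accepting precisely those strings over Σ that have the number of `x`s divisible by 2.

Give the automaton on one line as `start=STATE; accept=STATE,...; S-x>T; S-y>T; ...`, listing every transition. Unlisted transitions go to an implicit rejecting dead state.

The only thing that matters is how many `x`s have appeared, reduced mod 2. Use one state per residue: q0 for 0, …, q1 for 1. Reading `x` moves to the next residue; anything else stays put. q0 is accepting.
        x   y  
>* q0   q1  q0 
   q1   q0  q1 
(> = start, * = accepting)

start=q0; accept=q0; q0-x>q1; q0-y>q0; q1-x>q0; q1-y>q1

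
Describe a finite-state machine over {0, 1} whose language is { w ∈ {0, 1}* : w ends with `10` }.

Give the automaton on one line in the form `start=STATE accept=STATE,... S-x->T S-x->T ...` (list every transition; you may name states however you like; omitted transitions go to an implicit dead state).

start=q0 accept=q2 q0-0->q0 q0-1->q1 q1-0->q2 q1-1->q1 q2-0->q0 q2-1->q1

Remember how much of `10` the current input suffix matches. State q0 means no match yet; q1 means the last symbol is `1`; q2 means the last 2 symbols are `10`. Only q2 accepts. On a mismatch, fall back to the longest proper suffix that is still a prefix of `10`.
With 3 states:
        0   1  
>  q0   q0  q1 
   q1   q2  q1 
 * q2   q0  q1 
(> = start, * = accepting)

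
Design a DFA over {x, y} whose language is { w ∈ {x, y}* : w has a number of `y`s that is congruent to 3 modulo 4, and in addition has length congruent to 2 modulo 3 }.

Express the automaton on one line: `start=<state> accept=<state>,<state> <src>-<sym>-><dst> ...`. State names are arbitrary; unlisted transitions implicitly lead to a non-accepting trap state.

Build one automaton per condition and run them in lockstep. The first has 4 states tracking the count of `y`s modulo 4; the second has 3 states tracking the input length modulo 3. A product state is a pair (one from each), accepting exactly when both do.
A 12-state machine:
          x    y  
>  q0     q1   q2 
   q1     q3   q4 
   q2     q4   q5 
   q3     q0   q6 
   q4     q6   q7 
   q5     q7   q8 
   q6     q2   q9 
   q7     q9  q10 
   q8    q10   q1 
   q9     q5  q11 
   q10   q11   q3 
 * q11    q8   q0 
(> = start, * = accepting)

start=q0 accept=q11 q0-x->q1 q0-y->q2 q1-x->q3 q1-y->q4 q2-x->q4 q2-y->q5 q3-x->q0 q3-y->q6 q4-x->q6 q4-y->q7 q5-x->q7 q5-y->q8 q6-x->q2 q6-y->q9 q7-x->q9 q7-y->q10 q8-x->q10 q8-y->q1 q9-x->q5 q9-y->q11 q10-x->q11 q10-y->q3 q11-x->q8 q11-y->q0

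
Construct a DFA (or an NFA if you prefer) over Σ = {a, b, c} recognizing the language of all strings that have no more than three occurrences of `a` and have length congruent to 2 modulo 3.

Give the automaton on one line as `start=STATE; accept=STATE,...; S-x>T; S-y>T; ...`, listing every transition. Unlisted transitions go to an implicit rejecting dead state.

start=S0; accept=S3,S4,S5,S12; S0-a>S1; S0-b>S2; S0-c>S2; S1-a>S3; S1-b>S4; S1-c>S4; S2-a>S4; S2-b>S5; S2-c>S5; S3-a>S6; S3-b>S7; S3-c>S7; S4-a>S7; S4-b>S8; S4-c>S8; S5-a>S8; S5-b>S0; S5-c>S0; S6-a>S9; S6-b>S10; S6-c>S10; S7-a>S10; S7-b>S11; S7-c>S11; S8-a>S11; S8-b>S1; S8-c>S1; S9-a>S9; S9-b>S9; S9-c>S9; S10-a>S9; S10-b>S12; S10-c>S12; S11-a>S12; S11-b>S3; S11-c>S3; S12-a>S9; S12-b>S6; S12-c>S6

Build one automaton per condition and run them in lockstep. The first has 5 states tracking the count of `a`s, saturating at 4; the second has 3 states tracking the input length modulo 3. A product state is a pair (one from each), accepting exactly when both do. Equivalent product states are then merged.
13 states suffice.
          a    b    c  
>  S0     S1   S2   S2 
   S1     S3   S4   S4 
   S2     S4   S5   S5 
 * S3     S6   S7   S7 
 * S4     S7   S8   S8 
 * S5     S8   S0   S0 
   S6     S9  S10  S10 
   S7    S10  S11  S11 
   S8    S11   S1   S1 
   S9     S9   S9   S9 
   S10    S9  S12  S12 
   S11   S12   S3   S3 
 * S12    S9   S6   S6 
(> = start, * = accepting)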